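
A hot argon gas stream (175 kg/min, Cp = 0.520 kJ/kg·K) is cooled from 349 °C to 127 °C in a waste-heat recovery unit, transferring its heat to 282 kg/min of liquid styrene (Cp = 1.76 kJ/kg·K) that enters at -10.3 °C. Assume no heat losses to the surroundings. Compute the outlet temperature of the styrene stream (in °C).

T_c,out = 30.4 °C

Heat released by hot stream: Q = 175 × 0.520 × (349 − 127) = 20202 kJ/min
Energy balance on cold side (adiabatic exchanger): Q = ṁ_c·Cp_c·(T_c,out − T_c,in)
T_c,out = -10.3 + 20202/(282 × 1.76) = 30.404 °C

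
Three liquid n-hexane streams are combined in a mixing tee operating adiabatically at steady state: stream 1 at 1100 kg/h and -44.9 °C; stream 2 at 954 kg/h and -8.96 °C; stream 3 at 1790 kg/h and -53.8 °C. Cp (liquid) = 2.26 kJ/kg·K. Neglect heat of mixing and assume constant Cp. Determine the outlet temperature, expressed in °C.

T_out = -40.1 °C

No heat crosses the boundary, so H_out = H_in.
T_out = Σ ṁᵢCp,ᵢTᵢ / Σ ṁᵢCp,ᵢ
      = -348580 / 8687.4 = -40.125 °C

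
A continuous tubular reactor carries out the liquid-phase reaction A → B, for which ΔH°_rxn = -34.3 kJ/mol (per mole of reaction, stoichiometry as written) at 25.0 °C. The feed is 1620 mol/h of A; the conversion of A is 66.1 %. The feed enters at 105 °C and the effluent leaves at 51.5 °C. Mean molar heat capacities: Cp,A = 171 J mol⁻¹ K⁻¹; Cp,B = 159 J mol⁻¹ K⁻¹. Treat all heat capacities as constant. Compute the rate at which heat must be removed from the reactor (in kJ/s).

Extent of reaction ξ = 0.661 × 1620 = 1070.8 mol/h
Reaction term: ξ·ΔH°_rxn = 1070.8 × -34.3 = -36729 kJ/h
Sensible, feed 105→25 °C: -22162 kJ/h
Outlet flows (mol/h): A 549.18, B 1070.8
Sensible, products 25→51.5 °C: 7000.5 kJ/h
Q = ΔH = -51890 kJ/h = -14.414 kW
Heat removed = 14.414 kJ/s

Q_out = 14.4 kJ/s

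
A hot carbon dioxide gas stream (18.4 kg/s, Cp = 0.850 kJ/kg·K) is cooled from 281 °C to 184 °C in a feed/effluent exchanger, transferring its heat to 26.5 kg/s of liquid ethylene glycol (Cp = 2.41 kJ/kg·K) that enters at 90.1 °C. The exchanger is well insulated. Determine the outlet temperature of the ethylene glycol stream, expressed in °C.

Heat released by hot stream: Q = 18.4 × 0.850 × (281 − 184) = 1517.1 kJ/s
Energy balance on cold side (adiabatic exchanger): Q = ṁ_c·Cp_c·(T_c,out − T_c,in)
T_c,out = 90.1 + 1517.1/(26.5 × 2.41) = 113.85 °C

T_c,out = 114 °C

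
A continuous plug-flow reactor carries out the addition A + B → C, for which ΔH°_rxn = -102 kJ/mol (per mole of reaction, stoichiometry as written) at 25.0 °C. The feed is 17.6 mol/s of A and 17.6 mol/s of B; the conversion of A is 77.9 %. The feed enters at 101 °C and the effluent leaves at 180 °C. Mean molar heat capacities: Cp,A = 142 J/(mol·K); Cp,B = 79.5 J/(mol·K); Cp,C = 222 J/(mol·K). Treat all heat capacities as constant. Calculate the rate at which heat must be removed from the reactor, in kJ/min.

Extent of reaction ξ = 0.779 × 17.6 = 13.71 mol/s
Reaction term: ξ·ΔH°_rxn = 13.71 × -102 = -1398.5 kJ/s
Sensible, feed 101→25 °C: -296.28 kJ/s
Outlet flows (mol/s): A 3.8896, B 3.8896, C 13.71
Sensible, products 25→180 °C: 605.31 kJ/s
Q = ΔH = -1089.4 kJ/s = -1089.4 kW
Heat removed = 65365 kJ/min

Q_out = 65400 kJ/min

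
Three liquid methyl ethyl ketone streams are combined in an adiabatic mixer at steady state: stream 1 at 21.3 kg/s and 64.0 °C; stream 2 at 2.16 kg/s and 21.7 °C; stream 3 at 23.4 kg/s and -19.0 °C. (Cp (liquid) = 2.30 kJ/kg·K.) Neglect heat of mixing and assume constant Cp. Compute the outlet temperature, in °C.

T_out = 20.6 °C

Adiabatic, steady state ⇒ Σ ṁᵢCp,ᵢ(T_out − Tᵢ) = 0
T_out = Σ ṁᵢCp,ᵢTᵢ / Σ ṁᵢCp,ᵢ
      = 2220.6 / 107.78 = 20.603 °C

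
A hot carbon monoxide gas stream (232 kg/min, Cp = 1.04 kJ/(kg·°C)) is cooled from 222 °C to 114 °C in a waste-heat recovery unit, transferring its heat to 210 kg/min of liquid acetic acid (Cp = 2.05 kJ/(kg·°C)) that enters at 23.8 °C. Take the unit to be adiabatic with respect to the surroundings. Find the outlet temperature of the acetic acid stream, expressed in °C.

Heat released by hot stream: Q = 232 × 1.04 × (222 − 114) = 26058 kJ/min
Energy balance on cold side (adiabatic exchanger): Q = ṁ_c·Cp_c·(T_c,out − T_c,in)
T_c,out = 23.8 + 26058/(210 × 2.05) = 84.33 °C

T_c,out = 84.3 °C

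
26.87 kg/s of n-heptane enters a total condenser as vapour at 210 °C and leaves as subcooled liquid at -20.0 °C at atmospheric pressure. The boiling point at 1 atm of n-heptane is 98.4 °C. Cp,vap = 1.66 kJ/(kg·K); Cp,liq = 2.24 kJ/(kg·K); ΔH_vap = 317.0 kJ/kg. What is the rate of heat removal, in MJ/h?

vapour 210→98.4 °C: -185.26 kJ/kg
condensation at 98.4 °C: -317 kJ/kg
liquid 98.4→-20.0 °C: -265.22 kJ/kg
Δh = -185.26 + -317 + -265.22 = -767.47 kJ/kg
Q = ṁ·Δh = 26.87 kg/s × -767.47 kJ/kg = -20622 kJ/s
|Q| = 20622 kW = 74239 MJ/h

Q_c = 74200 MJ/h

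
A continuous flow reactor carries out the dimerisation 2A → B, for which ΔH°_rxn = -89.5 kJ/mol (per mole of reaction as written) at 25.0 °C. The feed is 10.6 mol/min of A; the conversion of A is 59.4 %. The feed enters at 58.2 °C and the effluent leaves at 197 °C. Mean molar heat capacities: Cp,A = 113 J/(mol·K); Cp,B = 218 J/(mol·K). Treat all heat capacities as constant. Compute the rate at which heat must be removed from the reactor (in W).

Extent of reaction ξ = 0.594 × 10.6 / 2 = 3.1482 mol/min
Reaction term: ξ·ΔH°_rxn = 3.1482 × -89.5 = -281.76 kJ/min
Sensible, feed 58.2→25 °C: -39.767 kJ/min
Outlet flows (mol/min): A 4.3036, B 3.1482
Sensible, products 25→197 °C: 201.69 kJ/min
Q = ΔH = -119.84 kJ/min = -1.9974 kW
Heat removed = 1997.4 W

Q_out = 2000 W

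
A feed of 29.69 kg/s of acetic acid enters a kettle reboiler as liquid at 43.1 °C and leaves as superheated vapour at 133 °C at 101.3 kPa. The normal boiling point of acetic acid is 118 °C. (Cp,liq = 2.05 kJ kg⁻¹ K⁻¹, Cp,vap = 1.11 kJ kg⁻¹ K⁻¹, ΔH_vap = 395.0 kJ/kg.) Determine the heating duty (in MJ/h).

Q = 60400 MJ/h

liquid 43.1→118 °C: 153.54 kJ/kg
vaporisation at 118 °C: 395 kJ/kg
vapour 118→133 °C: 16.65 kJ/kg
Δh = 153.54 + 395 + 16.65 = 565.19 kJ/kg
Q = ṁ·Δh = 29.69 kg/s × 565.19 kJ/kg = 16781 kJ/s
|Q| = 16781 kW = 60410 MJ/h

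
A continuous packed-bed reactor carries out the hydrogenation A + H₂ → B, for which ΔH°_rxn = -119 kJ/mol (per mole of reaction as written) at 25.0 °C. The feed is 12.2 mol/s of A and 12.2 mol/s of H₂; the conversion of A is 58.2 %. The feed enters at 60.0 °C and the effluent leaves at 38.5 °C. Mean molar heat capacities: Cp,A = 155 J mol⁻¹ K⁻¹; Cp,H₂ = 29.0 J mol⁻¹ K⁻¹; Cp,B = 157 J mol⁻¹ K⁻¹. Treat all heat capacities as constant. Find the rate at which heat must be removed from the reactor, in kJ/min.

Extent of reaction ξ = 0.582 × 12.2 = 7.1004 mol/s
Reaction term: ξ·ΔH°_rxn = 7.1004 × -119 = -844.95 kJ/s
Sensible, feed 60.0→25 °C: -78.568 kJ/s
Outlet flows (mol/s): A 5.0996, H₂ 5.0996, B 7.1004
Sensible, products 25→38.5 °C: 27.717 kJ/s
Q = ΔH = -895.8 kJ/s = -895.8 kW
Heat removed = 53748 kJ/min

Q_out = 53700 kJ/min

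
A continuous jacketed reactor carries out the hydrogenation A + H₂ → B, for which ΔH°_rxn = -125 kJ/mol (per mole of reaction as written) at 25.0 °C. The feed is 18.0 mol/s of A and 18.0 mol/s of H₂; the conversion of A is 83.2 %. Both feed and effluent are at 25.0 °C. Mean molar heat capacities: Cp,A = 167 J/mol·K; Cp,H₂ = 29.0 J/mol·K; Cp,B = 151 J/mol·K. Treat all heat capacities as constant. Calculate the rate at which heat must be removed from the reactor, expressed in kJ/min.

Q_out = 112000 kJ/min

Extent of reaction ξ = 0.832 × 18.0 = 14.976 mol/s
Reaction term: ξ·ΔH°_rxn = 14.976 × -125 = -1872 kJ/s
Q = ΔH = -1872 kJ/s = -1872 kW
Heat removed = 112320 kJ/min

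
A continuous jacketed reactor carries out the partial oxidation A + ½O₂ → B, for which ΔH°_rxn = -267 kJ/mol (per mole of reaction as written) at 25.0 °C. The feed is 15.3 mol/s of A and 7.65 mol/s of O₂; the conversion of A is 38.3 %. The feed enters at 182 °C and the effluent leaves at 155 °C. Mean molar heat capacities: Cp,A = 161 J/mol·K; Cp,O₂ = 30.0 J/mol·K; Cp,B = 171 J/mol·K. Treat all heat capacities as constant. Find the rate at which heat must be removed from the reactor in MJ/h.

Extent of reaction ξ = 0.383 × 15.3 = 5.8599 mol/s
Reaction term: ξ·ΔH°_rxn = 5.8599 × -267 = -1564.6 kJ/s
Sensible, feed 182→25 °C: -422.77 kJ/s
Outlet flows (mol/s): A 9.4401, O₂ 4.7201, B 5.8599
Sensible, products 25→155 °C: 346.26 kJ/s
Q = ΔH = -1641.1 kJ/s = -1641.1 kW
Heat removed = 5908 MJ/h

Q_out = 5910 MJ/h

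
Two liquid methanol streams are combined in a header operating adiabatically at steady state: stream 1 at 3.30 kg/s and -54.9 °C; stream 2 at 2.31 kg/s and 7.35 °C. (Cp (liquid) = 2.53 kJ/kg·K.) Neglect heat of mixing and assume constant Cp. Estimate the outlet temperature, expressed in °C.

Adiabatic, steady state ⇒ Σ ṁᵢCp,ᵢ(T_out − Tᵢ) = 0
T_out = Σ ṁᵢCp,ᵢTᵢ / Σ ṁᵢCp,ᵢ
      = -415.4 / 14.193 = -29.268 °C

T_out = -29.3 °C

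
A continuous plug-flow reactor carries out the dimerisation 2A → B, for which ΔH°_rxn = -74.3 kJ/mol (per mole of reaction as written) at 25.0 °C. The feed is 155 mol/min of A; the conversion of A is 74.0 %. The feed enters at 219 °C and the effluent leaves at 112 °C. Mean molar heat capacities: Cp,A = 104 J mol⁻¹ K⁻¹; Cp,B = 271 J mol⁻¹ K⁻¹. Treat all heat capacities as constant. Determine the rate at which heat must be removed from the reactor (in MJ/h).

Q_out = 340 MJ/h

Extent of reaction ξ = 0.740 × 155 / 2 = 57.35 mol/min
Reaction term: ξ·ΔH°_rxn = 57.35 × -74.3 = -4261.1 kJ/min
Sensible, feed 219→25 °C: -3127.3 kJ/min
Outlet flows (mol/min): A 40.3, B 57.35
Sensible, products 25→112 °C: 1716.8 kJ/min
Q = ΔH = -5671.6 kJ/min = -94.527 kW
Heat removed = 340.3 MJ/h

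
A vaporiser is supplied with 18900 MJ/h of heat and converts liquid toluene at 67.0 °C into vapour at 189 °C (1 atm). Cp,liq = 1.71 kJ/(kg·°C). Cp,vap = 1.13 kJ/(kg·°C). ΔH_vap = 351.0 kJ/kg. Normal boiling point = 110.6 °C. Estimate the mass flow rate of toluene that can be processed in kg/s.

ṁ = 10.2 kg/s

Δh = 1.71×(110.6−67.0) + 351.0 + 1.13×(189−110.6) = 514.15 kJ/kg
Q = 18900 MJ/h = 5250 kJ/s = 5250 kJ/s
ṁ = Q/Δh = 5250 / 514.15 = 10.211 kg/s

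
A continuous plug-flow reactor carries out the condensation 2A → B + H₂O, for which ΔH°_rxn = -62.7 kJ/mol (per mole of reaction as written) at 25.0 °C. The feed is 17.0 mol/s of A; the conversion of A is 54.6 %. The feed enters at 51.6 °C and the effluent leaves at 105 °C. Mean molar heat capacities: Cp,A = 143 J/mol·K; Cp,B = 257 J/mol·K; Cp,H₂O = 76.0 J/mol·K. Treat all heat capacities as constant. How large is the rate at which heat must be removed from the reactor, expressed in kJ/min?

Q_out = 8620 kJ/min

Extent of reaction ξ = 0.546 × 17.0 / 2 = 4.641 mol/s
Reaction term: ξ·ΔH°_rxn = 4.641 × -62.7 = -290.99 kJ/s
Sensible, feed 51.6→25 °C: -64.665 kJ/s
Outlet flows (mol/s): A 7.718, B 4.641, H₂O 4.641
Sensible, products 25→105 °C: 211.93 kJ/s
Q = ΔH = -143.73 kJ/s = -143.73 kW
Heat removed = 8623.5 kJ/min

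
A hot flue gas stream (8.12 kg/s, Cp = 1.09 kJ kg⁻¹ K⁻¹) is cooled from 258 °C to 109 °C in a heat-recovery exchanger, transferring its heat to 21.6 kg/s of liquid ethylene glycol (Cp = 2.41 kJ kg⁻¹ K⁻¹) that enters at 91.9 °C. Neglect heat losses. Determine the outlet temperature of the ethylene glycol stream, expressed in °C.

T_c,out = 117 °C

Heat released by hot stream: Q = 8.12 × 1.09 × (258 − 109) = 1318.8 kJ/s
Energy balance on cold side (adiabatic exchanger): Q = ṁ_c·Cp_c·(T_c,out − T_c,in)
T_c,out = 91.9 + 1318.8/(21.6 × 2.41) = 117.23 °C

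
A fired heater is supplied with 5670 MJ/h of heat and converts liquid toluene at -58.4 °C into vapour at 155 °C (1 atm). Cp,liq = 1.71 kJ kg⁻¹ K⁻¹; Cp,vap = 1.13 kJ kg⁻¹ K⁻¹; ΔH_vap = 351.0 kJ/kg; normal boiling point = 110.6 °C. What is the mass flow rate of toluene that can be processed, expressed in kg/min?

Δh = 1.71×(110.6−-58.4) + 351.0 + 1.13×(155−110.6) = 690.16 kJ/kg
Q = 5670 MJ/h = 1575 kJ/s = 94500 kJ/min
ṁ = Q/Δh = 94500 / 690.16 = 136.92 kg/min

ṁ = 137 kg/min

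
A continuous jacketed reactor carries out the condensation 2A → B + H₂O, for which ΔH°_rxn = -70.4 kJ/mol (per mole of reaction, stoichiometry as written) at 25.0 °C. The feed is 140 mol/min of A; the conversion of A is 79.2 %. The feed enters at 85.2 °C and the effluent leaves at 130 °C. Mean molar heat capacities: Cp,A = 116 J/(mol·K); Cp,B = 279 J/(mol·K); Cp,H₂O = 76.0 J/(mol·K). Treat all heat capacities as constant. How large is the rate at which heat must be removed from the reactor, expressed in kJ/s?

Q_out = 41.0 kJ/s

Extent of reaction ξ = 0.792 × 140 / 2 = 55.44 mol/min
Reaction term: ξ·ΔH°_rxn = 55.44 × -70.4 = -3903 kJ/min
Sensible, feed 85.2→25 °C: -977.65 kJ/min
Outlet flows (mol/min): A 29.12, B 55.44, H₂O 55.44
Sensible, products 25→130 °C: 2421.2 kJ/min
Q = ΔH = -2459.4 kJ/min = -40.99 kW
Heat removed = 40.99 kJ/s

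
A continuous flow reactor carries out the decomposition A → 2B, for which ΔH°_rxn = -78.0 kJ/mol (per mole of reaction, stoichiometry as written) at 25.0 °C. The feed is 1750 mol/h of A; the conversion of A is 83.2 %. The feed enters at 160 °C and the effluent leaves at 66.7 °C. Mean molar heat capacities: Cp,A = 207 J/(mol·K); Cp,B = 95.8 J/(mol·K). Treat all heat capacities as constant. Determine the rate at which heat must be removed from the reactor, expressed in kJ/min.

Q_out = 2470 kJ/min

Extent of reaction ξ = 0.832 × 1750 = 1456 mol/h
Reaction term: ξ·ΔH°_rxn = 1456 × -78.0 = -113570 kJ/h
Sensible, feed 160→25 °C: -48904 kJ/h
Outlet flows (mol/h): A 294, B 2912
Sensible, products 25→66.7 °C: 14171 kJ/h
Q = ΔH = -148300 kJ/h = -41.195 kW
Heat removed = 2471.7 kJ/min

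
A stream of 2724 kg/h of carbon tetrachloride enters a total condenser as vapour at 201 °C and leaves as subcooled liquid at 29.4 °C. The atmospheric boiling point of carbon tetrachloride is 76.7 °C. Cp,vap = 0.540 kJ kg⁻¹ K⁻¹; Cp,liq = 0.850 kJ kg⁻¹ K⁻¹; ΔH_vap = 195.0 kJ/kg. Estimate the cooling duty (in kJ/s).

vapour 201→76.7 °C: -67.122 kJ/kg
condensation at 76.7 °C: -195 kJ/kg
liquid 76.7→29.4 °C: -40.205 kJ/kg
Δh = -67.122 + -195 + -40.205 = -302.33 kJ/kg
Q = ṁ·Δh = 2724 kg/h × -302.33 kJ/kg = -823540 kJ/h
|Q| = 228.76 kW

Q_c = 229 kJ/s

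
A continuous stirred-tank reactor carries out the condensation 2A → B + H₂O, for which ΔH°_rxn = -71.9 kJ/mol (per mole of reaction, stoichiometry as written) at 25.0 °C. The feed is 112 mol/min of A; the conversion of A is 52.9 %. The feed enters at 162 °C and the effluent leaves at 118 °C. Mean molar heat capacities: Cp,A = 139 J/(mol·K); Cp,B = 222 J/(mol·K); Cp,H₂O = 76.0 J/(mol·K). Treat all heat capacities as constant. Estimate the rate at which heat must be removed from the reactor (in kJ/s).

Extent of reaction ξ = 0.529 × 112 / 2 = 29.624 mol/min
Reaction term: ξ·ΔH°_rxn = 29.624 × -71.9 = -2130 kJ/min
Sensible, feed 162→25 °C: -2132.8 kJ/min
Outlet flows (mol/min): A 52.752, B 29.624, H₂O 29.624
Sensible, products 25→118 °C: 1502.9 kJ/min
Q = ΔH = -2759.9 kJ/min = -45.998 kW
Heat removed = 45.998 kJ/s

Q_out = 46.0 kJ/s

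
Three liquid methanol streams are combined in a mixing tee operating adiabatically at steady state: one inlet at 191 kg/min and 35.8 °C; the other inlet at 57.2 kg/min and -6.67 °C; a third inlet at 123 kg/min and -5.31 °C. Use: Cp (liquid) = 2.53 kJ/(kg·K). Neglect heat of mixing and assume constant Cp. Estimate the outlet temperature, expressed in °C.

T_out = 15.6 °C

No heat crosses the boundary, so H_out = H_in.
T_out = Σ ṁᵢCp,ᵢTᵢ / Σ ṁᵢCp,ᵢ
      = 14682 / 939.14 = 15.633 °C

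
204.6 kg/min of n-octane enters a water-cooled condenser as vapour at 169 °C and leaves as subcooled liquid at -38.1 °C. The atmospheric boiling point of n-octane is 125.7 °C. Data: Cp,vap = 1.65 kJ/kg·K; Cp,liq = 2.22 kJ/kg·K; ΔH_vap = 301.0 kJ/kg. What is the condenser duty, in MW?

vapour 169→125.7 °C: -71.445 kJ/kg
condensation at 125.7 °C: -301 kJ/kg
liquid 125.7→-38.1 °C: -363.64 kJ/kg
Δh = -71.445 + -301 + -363.64 = -736.08 kJ/kg
Q = ṁ·Δh = 204.6 kg/min × -736.08 kJ/kg = -150600 kJ/min
|Q| = 2510 kW = 2.51 MW

Q_c = 2.51 MW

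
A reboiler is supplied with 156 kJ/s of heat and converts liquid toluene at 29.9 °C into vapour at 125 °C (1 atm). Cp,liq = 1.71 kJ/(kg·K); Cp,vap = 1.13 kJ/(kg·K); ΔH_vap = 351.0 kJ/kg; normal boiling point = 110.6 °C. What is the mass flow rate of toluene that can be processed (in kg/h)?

Δh = 1.71×(110.6−29.9) + 351.0 + 1.13×(125−110.6) = 505.27 kJ/kg
Q = 156 kJ/s = 156 kJ/s = 561600 kJ/h
ṁ = Q/Δh = 561600 / 505.27 = 1111.5 kg/h

ṁ = 1110 kg/h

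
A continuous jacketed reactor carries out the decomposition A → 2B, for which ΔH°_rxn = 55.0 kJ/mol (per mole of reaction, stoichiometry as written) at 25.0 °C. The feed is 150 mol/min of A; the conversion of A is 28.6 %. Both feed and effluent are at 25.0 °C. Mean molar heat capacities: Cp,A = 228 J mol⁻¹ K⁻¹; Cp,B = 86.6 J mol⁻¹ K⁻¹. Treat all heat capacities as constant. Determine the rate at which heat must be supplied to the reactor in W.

Extent of reaction ξ = 0.286 × 150 = 42.9 mol/min
Reaction term: ξ·ΔH°_rxn = 42.9 × 55.0 = 2359.5 kJ/min
Q = ΔH = 2359.5 kJ/min = 39.325 kW
Heat supplied = 39325 W

Q_in = 39300 W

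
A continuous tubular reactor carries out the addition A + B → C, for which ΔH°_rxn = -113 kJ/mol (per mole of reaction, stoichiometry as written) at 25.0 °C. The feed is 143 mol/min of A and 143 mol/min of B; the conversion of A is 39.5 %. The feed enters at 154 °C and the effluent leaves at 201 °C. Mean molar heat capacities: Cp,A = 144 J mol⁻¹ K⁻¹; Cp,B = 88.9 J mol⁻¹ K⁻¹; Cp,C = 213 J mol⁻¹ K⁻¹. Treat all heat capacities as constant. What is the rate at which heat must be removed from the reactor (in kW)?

Q_out = 83.6 kW

Extent of reaction ξ = 0.395 × 143 = 56.485 mol/min
Reaction term: ξ·ΔH°_rxn = 56.485 × -113 = -6382.8 kJ/min
Sensible, feed 154→25 °C: -4296.3 kJ/min
Outlet flows (mol/min): A 86.515, B 86.515, C 56.485
Sensible, products 25→201 °C: 5663.8 kJ/min
Q = ΔH = -5015.3 kJ/min = -83.589 kW
Heat removed = 83.589 kW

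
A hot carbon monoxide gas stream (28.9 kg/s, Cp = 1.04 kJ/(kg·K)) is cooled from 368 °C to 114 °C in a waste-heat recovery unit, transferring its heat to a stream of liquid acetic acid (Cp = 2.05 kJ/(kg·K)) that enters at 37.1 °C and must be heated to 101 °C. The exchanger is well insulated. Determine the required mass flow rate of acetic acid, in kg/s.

ṁ_c = 58.3 kg/s

Heat released by hot stream: Q = 28.9 × 1.04 × (368 − 114) = 7634.2 kJ/s
Energy balance on cold side (adiabatic exchanger): Q = ṁ_c·Cp_c·(T_c,out − T_c,in)
ṁ_c = 7634.2 / [2.05 × (101 − 37.1)] = 58.279 kg/s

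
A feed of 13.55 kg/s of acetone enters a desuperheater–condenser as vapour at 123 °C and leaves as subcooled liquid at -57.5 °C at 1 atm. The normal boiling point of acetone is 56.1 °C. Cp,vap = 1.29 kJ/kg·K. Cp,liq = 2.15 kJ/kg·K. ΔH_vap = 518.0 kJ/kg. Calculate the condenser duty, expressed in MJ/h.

vapour 123→56.1 °C: -86.301 kJ/kg
condensation at 56.1 °C: -518 kJ/kg
liquid 56.1→-57.5 °C: -244.24 kJ/kg
Δh = -86.301 + -518 + -244.24 = -848.54 kJ/kg
Q = ṁ·Δh = 13.55 kg/s × -848.54 kJ/kg = -11498 kJ/s
|Q| = 11498 kW = 41392 MJ/h

Q_c = 41400 MJ/h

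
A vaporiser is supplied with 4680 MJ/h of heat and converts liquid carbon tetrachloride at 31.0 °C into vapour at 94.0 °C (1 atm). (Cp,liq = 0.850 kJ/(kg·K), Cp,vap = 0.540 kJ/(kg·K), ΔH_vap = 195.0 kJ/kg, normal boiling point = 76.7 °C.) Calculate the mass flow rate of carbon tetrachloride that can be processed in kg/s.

ṁ = 5.35 kg/s

Δh = 0.850×(76.7−31.0) + 195.0 + 0.540×(94.0−76.7) = 243.19 kJ/kg
Q = 4680 MJ/h = 1300 kJ/s = 1300 kJ/s
ṁ = Q/Δh = 1300 / 243.19 = 5.3457 kg/s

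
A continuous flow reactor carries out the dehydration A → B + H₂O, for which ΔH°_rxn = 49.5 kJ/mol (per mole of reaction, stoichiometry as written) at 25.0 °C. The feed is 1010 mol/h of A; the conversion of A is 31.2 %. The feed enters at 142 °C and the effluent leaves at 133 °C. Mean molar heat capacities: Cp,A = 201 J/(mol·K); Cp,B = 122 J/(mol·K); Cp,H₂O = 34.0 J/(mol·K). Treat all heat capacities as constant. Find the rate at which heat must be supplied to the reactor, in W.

Extent of reaction ξ = 0.312 × 1010 = 315.12 mol/h
Reaction term: ξ·ΔH°_rxn = 315.12 × 49.5 = 15598 kJ/h
Sensible, feed 142→25 °C: -23752 kJ/h
Outlet flows (mol/h): A 694.88, B 315.12, H₂O 315.12
Sensible, products 25→133 °C: 20394 kJ/h
Q = ΔH = 12240 kJ/h = 3.4 kW
Heat supplied = 3400 W

Q_in = 3400 W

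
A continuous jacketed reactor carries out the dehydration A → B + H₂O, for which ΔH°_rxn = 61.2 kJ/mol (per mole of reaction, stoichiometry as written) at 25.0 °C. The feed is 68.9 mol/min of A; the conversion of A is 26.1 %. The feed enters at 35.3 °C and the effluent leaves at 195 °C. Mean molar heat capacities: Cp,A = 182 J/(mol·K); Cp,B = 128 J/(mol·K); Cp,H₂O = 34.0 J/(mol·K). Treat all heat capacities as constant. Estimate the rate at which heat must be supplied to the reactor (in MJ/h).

Q_in = 183 MJ/h

Extent of reaction ξ = 0.261 × 68.9 = 17.983 mol/min
Reaction term: ξ·ΔH°_rxn = 17.983 × 61.2 = 1100.6 kJ/min
Sensible, feed 35.3→25 °C: -129.16 kJ/min
Outlet flows (mol/min): A 50.917, B 17.983, H₂O 17.983
Sensible, products 25→195 °C: 2070.6 kJ/min
Q = ΔH = 3042 kJ/min = 50.7 kW
Heat supplied = 182.52 MJ/h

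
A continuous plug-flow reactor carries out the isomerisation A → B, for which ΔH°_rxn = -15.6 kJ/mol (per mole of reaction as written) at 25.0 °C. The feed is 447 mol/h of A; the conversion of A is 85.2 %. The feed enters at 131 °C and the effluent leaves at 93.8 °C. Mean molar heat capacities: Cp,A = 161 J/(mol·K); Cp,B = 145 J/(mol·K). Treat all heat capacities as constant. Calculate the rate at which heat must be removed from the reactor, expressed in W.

Q_out = 2510 W

Extent of reaction ξ = 0.852 × 447 = 380.84 mol/h
Reaction term: ξ·ΔH°_rxn = 380.84 × -15.6 = -5941.2 kJ/h
Sensible, feed 131→25 °C: -7628.5 kJ/h
Outlet flows (mol/h): A 66.156, B 380.84
Sensible, products 25→93.8 °C: 4532.1 kJ/h
Q = ΔH = -9037.6 kJ/h = -2.5104 kW
Heat removed = 2510.4 W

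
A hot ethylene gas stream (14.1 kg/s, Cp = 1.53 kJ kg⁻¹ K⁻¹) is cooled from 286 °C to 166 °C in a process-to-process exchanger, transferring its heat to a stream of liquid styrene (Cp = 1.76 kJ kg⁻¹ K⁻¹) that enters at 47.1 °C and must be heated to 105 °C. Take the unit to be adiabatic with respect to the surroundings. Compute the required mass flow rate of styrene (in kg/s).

Heat released by hot stream: Q = 14.1 × 1.53 × (286 − 166) = 2588.8 kJ/s
Energy balance on cold side (adiabatic exchanger): Q = ṁ_c·Cp_c·(T_c,out − T_c,in)
ṁ_c = 2588.8 / [1.76 × (105 − 47.1)] = 25.404 kg/s

ṁ_c = 25.4 kg/s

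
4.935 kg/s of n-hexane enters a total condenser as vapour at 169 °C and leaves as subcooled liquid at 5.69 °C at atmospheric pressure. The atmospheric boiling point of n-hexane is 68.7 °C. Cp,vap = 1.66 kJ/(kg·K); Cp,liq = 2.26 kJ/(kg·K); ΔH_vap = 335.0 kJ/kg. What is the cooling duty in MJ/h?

vapour 169→68.7 °C: -166.5 kJ/kg
condensation at 68.7 °C: -335 kJ/kg
liquid 68.7→5.69 °C: -142.4 kJ/kg
Δh = -166.5 + -335 + -142.4 = -643.9 kJ/kg
Q = ṁ·Δh = 4.935 kg/s × -643.9 kJ/kg = -3177.6 kJ/s
|Q| = 3177.6 kW = 11440 MJ/h

Q_c = 11400 MJ/h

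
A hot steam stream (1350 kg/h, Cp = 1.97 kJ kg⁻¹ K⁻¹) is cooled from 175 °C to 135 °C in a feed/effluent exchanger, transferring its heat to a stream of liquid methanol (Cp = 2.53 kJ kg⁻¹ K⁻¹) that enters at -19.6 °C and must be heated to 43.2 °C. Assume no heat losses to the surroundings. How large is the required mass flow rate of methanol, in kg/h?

ṁ_c = 670 kg/h

Heat released by hot stream: Q = 1350 × 1.97 × (175 − 135) = 106380 kJ/h
Energy balance on cold side (adiabatic exchanger): Q = ṁ_c·Cp_c·(T_c,out − T_c,in)
ṁ_c = 106380 / [2.53 × (43.2 − -19.6)] = 669.55 kg/h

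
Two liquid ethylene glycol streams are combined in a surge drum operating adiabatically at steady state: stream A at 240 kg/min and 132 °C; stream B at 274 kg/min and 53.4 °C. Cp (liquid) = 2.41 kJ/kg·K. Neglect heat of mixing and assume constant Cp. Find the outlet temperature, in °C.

T_out = 90.1 °C

Energy balance with Q = 0: Σ ṁᵢCp,ᵢ(T_out − Tᵢ) = 0
Σ ṁᵢCp,ᵢTᵢ = 240×2.41×132 + 274×2.41×53.4 = 111610
Σ ṁᵢCp,ᵢ = 240×2.41 + 274×2.41 = 1238.7
T_out = 111610 / 1238.7 = 90.1 °C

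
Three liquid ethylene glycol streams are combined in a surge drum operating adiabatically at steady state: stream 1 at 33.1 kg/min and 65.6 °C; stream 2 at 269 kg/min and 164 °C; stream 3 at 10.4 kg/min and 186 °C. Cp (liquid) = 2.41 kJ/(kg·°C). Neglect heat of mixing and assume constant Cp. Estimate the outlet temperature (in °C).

T_out = 154 °C

Adiabatic, steady state ⇒ Σ ṁᵢCp,ᵢ(T_out − Tᵢ) = 0
T_out = Σ ṁᵢCp,ᵢTᵢ / Σ ṁᵢCp,ᵢ
      = 116210 / 753.13 = 154.31 °C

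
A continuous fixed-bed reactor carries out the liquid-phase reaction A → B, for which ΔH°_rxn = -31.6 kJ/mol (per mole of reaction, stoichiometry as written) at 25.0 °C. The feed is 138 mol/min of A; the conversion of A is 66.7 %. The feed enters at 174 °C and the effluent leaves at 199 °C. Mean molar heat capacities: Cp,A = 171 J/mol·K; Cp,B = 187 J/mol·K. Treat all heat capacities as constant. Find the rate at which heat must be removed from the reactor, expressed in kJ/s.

Extent of reaction ξ = 0.667 × 138 = 92.046 mol/min
Reaction term: ξ·ΔH°_rxn = 92.046 × -31.6 = -2908.7 kJ/min
Sensible, feed 174→25 °C: -3516.1 kJ/min
Outlet flows (mol/min): A 45.954, B 92.046
Sensible, products 25→199 °C: 4362.3 kJ/min
Q = ΔH = -2062.4 kJ/min = -34.374 kW
Heat removed = 34.374 kJ/s

Q_out = 34.4 kJ/s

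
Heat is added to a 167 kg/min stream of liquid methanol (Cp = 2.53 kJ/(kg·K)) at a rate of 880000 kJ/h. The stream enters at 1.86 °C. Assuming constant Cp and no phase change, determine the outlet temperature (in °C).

T_out = 36.6 °C

Q = 880000 kJ/h = 14667 kJ/min
ΔT = Q/(ṁ·Cp) = 14667/(167×2.53) = 34.713 K
T_out = 1.86 + 34.713 = 36.573 °C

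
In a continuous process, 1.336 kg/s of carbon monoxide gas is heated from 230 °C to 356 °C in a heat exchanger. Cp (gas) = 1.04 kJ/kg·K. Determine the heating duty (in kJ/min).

Q = ṁ·Cp·ΔT = 1.336 × 1.04 × (356 − 230) = 175.07 kJ/s
Heating duty = 10504 kJ/min

Q = 10500 kJ/min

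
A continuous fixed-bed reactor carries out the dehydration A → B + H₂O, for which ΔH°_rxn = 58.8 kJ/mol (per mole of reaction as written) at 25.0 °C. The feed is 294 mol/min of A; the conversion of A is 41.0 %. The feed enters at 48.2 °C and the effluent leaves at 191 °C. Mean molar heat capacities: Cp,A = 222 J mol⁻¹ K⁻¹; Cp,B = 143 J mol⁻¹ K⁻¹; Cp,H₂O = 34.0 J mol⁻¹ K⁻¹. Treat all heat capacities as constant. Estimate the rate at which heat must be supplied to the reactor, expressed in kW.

Q_in = 258 kW

Extent of reaction ξ = 0.410 × 294 = 120.54 mol/min
Reaction term: ξ·ΔH°_rxn = 120.54 × 58.8 = 7087.8 kJ/min
Sensible, feed 48.2→25 °C: -1514.2 kJ/min
Outlet flows (mol/min): A 173.46, B 120.54, H₂O 120.54
Sensible, products 25→191 °C: 9934.1 kJ/min
Q = ΔH = 15508 kJ/min = 258.46 kW
Heat supplied = 258.46 kW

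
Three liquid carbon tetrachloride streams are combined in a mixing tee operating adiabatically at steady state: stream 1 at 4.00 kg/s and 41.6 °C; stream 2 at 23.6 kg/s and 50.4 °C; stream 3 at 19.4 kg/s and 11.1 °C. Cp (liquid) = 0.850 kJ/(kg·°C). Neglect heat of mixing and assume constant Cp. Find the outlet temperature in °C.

No heat crosses the boundary, so H_out = H_in.
T_out = Σ ṁᵢCp,ᵢTᵢ / Σ ṁᵢCp,ᵢ
      = 1335.5 / 39.95 = 33.429 °C

T_out = 33.4 °C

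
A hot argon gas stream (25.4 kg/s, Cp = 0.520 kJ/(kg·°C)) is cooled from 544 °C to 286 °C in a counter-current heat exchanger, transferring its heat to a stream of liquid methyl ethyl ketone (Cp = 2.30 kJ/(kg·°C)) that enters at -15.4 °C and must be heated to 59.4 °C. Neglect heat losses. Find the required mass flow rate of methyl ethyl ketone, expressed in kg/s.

ṁ_c = 19.8 kg/s

Heat released by hot stream: Q = 25.4 × 0.520 × (544 − 286) = 3407.7 kJ/s
Energy balance on cold side (adiabatic exchanger): Q = ṁ_c·Cp_c·(T_c,out − T_c,in)
ṁ_c = 3407.7 / [2.30 × (59.4 − -15.4)] = 19.807 kg/s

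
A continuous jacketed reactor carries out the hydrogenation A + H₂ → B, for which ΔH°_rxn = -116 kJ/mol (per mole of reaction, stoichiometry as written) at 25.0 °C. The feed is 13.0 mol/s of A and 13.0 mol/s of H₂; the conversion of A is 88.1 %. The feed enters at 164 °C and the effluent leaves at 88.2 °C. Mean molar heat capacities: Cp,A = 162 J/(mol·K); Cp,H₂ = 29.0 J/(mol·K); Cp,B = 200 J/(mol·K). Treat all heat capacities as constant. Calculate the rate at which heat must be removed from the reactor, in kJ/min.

Extent of reaction ξ = 0.881 × 13.0 = 11.453 mol/s
Reaction term: ξ·ΔH°_rxn = 11.453 × -116 = -1328.5 kJ/s
Sensible, feed 164→25 °C: -345.14 kJ/s
Outlet flows (mol/s): A 1.547, H₂ 1.547, B 11.453
Sensible, products 25→88.2 °C: 163.44 kJ/s
Q = ΔH = -1510.2 kJ/s = -1510.2 kW
Heat removed = 90615 kJ/min

Q_out = 90600 kJ/min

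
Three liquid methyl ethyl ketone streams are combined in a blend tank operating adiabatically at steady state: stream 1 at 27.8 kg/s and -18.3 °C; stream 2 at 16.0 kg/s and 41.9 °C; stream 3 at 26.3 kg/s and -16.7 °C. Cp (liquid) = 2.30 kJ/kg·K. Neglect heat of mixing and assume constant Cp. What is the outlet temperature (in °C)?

T_out = -3.96 °C

No heat crosses the boundary, so H_out = H_in.
Σ ṁᵢCp,ᵢTᵢ = 27.8×2.30×-18.3 + 16.0×2.30×41.9 + 26.3×2.30×-16.7 = -638.37
Σ ṁᵢCp,ᵢ = 27.8×2.30 + 16.0×2.30 + 26.3×2.30 = 161.23
T_out = -638.37 / 161.23 = -3.9593 °C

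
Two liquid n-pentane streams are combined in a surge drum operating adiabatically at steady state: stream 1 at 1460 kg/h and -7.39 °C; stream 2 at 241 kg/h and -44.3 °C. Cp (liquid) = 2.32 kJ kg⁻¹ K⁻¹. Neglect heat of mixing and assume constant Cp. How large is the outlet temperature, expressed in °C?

T_out = -12.6 °C

Adiabatic, steady state ⇒ Σ ṁᵢCp,ᵢ(T_out − Tᵢ) = 0
Σ ṁᵢCp,ᵢTᵢ = 1460×2.32×-7.39 + 241×2.32×-44.3 = -49800
Σ ṁᵢCp,ᵢ = 1460×2.32 + 241×2.32 = 3946.3
T_out = -49800 / 3946.3 = -12.619 °C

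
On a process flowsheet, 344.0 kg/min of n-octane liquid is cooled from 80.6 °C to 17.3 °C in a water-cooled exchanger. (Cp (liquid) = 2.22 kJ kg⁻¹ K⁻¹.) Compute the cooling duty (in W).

Q_c = 806000 W

Q = ṁ·Cp·ΔT = 344.0 × 2.22 × (17.3 − 80.6) = -48341 kJ/min
Converting: 48341 / 60 s = 805.68 kW
Cooling duty = 805680 W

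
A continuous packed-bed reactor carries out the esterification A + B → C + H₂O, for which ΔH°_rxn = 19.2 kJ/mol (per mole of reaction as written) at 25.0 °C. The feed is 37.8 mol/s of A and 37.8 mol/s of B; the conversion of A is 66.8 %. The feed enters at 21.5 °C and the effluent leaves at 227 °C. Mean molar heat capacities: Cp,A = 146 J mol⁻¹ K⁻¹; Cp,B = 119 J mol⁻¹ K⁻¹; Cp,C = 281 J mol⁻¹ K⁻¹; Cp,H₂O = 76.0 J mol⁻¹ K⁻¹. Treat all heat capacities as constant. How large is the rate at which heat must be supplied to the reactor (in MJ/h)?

Q_in = 10800 MJ/h

Extent of reaction ξ = 0.668 × 37.8 = 25.25 mol/s
Reaction term: ξ·ΔH°_rxn = 25.25 × 19.2 = 484.81 kJ/s
Sensible, feed 21.5→25 °C: 35.059 kJ/s
Outlet flows (mol/s): A 12.55, B 12.55, C 25.25, H₂O 25.25
Sensible, products 25→227 °C: 2492.7 kJ/s
Q = ΔH = 3012.6 kJ/s = 3012.6 kW
Heat supplied = 10845 MJ/h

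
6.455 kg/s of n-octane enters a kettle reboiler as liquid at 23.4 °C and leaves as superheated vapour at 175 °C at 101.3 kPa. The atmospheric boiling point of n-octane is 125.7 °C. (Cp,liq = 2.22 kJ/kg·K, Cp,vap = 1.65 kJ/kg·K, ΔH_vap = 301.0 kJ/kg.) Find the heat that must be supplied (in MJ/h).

Q = 14200 MJ/h

liquid 23.4→125.7 °C: 227.11 kJ/kg
vaporisation at 125.7 °C: 301 kJ/kg
vapour 125.7→175 °C: 81.345 kJ/kg
Δh = 227.11 + 301 + 81.345 = 609.45 kJ/kg
Q = ṁ·Δh = 6.455 kg/s × 609.45 kJ/kg = 3934 kJ/s
|Q| = 3934 kW = 14162 MJ/h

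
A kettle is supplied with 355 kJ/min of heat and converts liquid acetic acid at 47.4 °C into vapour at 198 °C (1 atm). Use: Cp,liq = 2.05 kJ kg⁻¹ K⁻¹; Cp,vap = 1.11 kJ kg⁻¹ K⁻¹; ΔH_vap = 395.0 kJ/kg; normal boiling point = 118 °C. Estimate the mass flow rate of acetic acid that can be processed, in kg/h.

ṁ = 33.9 kg/h

Δh = 2.05×(118−47.4) + 395.0 + 1.11×(198−118) = 628.53 kJ/kg
Q = 355 kJ/min = 5.9167 kJ/s = 21300 kJ/h
ṁ = Q/Δh = 21300 / 628.53 = 33.889 kg/h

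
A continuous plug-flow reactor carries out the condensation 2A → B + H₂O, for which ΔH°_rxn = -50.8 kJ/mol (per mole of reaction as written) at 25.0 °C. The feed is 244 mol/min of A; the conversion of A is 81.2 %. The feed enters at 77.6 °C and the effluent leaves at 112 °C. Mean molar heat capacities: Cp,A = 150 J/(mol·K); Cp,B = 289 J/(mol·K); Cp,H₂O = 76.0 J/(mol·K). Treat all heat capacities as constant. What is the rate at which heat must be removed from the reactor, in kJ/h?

Extent of reaction ξ = 0.812 × 244 / 2 = 99.064 mol/min
Reaction term: ξ·ΔH°_rxn = 99.064 × -50.8 = -5032.5 kJ/min
Sensible, feed 77.6→25 °C: -1925.2 kJ/min
Outlet flows (mol/min): A 45.872, B 99.064, H₂O 99.064
Sensible, products 25→112 °C: 3744.4 kJ/min
Q = ΔH = -3213.2 kJ/min = -53.553 kW
Heat removed = 192790 kJ/h

Q_out = 193000 kJ/h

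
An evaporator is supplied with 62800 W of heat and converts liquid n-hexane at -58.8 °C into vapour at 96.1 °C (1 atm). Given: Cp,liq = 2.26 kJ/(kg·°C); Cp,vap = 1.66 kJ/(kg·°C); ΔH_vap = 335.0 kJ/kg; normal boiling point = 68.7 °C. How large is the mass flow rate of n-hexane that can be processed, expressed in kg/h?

ṁ = 338 kg/h

Δh = 2.26×(68.7−-58.8) + 335.0 + 1.66×(96.1−68.7) = 668.63 kJ/kg
Q = 62800 W = 62.8 kJ/s = 226080 kJ/h
ṁ = Q/Δh = 226080 / 668.63 = 338.12 kg/h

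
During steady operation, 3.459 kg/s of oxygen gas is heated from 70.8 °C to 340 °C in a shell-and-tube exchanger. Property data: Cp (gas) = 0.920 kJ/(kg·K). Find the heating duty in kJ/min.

Q = 51400 kJ/min

Q = ṁ·Cp·ΔT = 3.459 × 0.920 × (340 − 70.8) = 856.67 kJ/s
Heating duty = 51400 kJ/min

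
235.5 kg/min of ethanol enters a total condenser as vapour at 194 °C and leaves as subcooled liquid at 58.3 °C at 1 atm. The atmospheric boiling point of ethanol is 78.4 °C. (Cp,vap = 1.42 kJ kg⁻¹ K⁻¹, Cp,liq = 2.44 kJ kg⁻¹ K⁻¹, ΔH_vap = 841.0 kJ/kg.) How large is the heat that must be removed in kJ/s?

vapour 194→78.4 °C: -164.15 kJ/kg
condensation at 78.4 °C: -841 kJ/kg
liquid 78.4→58.3 °C: -49.044 kJ/kg
Δh = -164.15 + -841 + -49.044 = -1054.2 kJ/kg
Q = ṁ·Δh = 235.5 kg/min × -1054.2 kJ/kg = -248260 kJ/min
|Q| = 4137.7 kW

Q_c = 4140 kJ/s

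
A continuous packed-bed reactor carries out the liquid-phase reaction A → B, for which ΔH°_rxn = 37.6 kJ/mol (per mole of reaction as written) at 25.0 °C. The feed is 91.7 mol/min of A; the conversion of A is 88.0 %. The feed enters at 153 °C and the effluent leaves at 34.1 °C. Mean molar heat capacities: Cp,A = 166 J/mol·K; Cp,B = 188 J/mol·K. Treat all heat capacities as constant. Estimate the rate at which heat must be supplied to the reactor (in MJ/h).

Extent of reaction ξ = 0.880 × 91.7 = 80.696 mol/min
Reaction term: ξ·ΔH°_rxn = 80.696 × 37.6 = 3034.2 kJ/min
Sensible, feed 153→25 °C: -1948.4 kJ/min
Outlet flows (mol/min): A 11.004, B 80.696
Sensible, products 25→34.1 °C: 154.68 kJ/min
Q = ΔH = 1240.4 kJ/min = 20.673 kW
Heat supplied = 74.424 MJ/h

Q_in = 74.4 MJ/h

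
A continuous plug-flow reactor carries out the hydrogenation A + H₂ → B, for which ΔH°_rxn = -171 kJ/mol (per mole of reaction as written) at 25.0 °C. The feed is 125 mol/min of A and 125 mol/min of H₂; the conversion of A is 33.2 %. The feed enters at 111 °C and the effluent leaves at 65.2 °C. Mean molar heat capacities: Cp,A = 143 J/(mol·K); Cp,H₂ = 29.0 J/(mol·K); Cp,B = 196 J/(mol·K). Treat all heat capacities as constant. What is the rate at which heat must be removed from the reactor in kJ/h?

Q_out = 482000 kJ/h

Extent of reaction ξ = 0.332 × 125 = 41.5 mol/min
Reaction term: ξ·ΔH°_rxn = 41.5 × -171 = -7096.5 kJ/min
Sensible, feed 111→25 °C: -1849 kJ/min
Outlet flows (mol/min): A 83.5, H₂ 83.5, B 41.5
Sensible, products 25→65.2 °C: 904.34 kJ/min
Q = ΔH = -8041.2 kJ/min = -134.02 kW
Heat removed = 482470 kJ/h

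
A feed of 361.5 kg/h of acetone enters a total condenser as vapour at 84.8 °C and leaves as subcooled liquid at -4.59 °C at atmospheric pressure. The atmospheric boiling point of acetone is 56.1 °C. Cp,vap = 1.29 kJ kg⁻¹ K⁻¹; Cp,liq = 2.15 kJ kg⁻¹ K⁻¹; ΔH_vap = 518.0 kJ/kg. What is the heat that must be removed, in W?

Q_c = 68800 W

vapour 84.8→56.1 °C: -37.023 kJ/kg
condensation at 56.1 °C: -518 kJ/kg
liquid 56.1→-4.59 °C: -130.48 kJ/kg
Δh = -37.023 + -518 + -130.48 = -685.51 kJ/kg
Q = ṁ·Δh = 361.5 kg/h × -685.51 kJ/kg = -247810 kJ/h
|Q| = 68.836 kW = 68836 W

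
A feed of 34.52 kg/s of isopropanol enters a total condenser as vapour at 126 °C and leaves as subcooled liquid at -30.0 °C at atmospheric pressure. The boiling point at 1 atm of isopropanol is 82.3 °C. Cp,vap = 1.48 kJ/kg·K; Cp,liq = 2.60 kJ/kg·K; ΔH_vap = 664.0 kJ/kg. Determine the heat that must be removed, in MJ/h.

vapour 126→82.3 °C: -64.676 kJ/kg
condensation at 82.3 °C: -664 kJ/kg
liquid 82.3→-30.0 °C: -291.98 kJ/kg
Δh = -64.676 + -664 + -291.98 = -1020.7 kJ/kg
Q = ṁ·Δh = 34.52 kg/s × -1020.7 kJ/kg = -35233 kJ/s
|Q| = 35233 kW = 126840 MJ/h

Q_c = 127000 MJ/h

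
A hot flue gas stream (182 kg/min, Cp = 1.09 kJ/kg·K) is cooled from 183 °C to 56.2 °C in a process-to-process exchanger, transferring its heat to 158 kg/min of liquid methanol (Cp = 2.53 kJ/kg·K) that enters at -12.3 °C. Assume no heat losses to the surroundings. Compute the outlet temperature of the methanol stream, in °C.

T_c,out = 50.6 °C

Heat released by hot stream: Q = 182 × 1.09 × (183 − 56.2) = 25155 kJ/min
Energy balance on cold side (adiabatic exchanger): Q = ṁ_c·Cp_c·(T_c,out − T_c,in)
T_c,out = -12.3 + 25155/(158 × 2.53) = 50.627 °C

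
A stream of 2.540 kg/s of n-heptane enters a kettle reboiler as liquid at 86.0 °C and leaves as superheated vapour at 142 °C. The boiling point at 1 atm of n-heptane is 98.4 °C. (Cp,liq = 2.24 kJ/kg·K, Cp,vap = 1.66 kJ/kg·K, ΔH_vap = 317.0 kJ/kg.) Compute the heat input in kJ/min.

Q = 63600 kJ/min

liquid 86.0→98.4 °C: 27.776 kJ/kg
vaporisation at 98.4 °C: 317 kJ/kg
vapour 98.4→142 °C: 72.376 kJ/kg
Δh = 27.776 + 317 + 72.376 = 417.15 kJ/kg
Q = ṁ·Δh = 2.540 kg/s × 417.15 kJ/kg = 1059.6 kJ/s
|Q| = 1059.6 kW = 63574 kJ/min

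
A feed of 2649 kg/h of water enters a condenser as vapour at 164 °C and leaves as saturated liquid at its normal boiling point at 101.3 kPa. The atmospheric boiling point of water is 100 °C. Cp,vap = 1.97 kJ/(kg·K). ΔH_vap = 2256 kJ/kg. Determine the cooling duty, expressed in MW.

vapour 164→100 °C: -126.08 kJ/kg
condensation at 100 °C: -2256 kJ/kg
Δh = -126.08 + -2256 = -2382.1 kJ/kg
Q = ṁ·Δh = 2649 kg/h × -2382.1 kJ/kg = -6.3101e+06 kJ/h
|Q| = 1752.8 kW = 1.7528 MW

Q_c = 1.75 MW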